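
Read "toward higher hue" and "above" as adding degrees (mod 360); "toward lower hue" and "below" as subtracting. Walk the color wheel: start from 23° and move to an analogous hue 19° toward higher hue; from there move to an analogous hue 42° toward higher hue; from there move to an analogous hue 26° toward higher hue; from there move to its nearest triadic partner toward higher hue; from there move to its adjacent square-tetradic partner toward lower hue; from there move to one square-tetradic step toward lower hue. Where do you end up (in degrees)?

50°

analog 19° ↑ +19°: 23 + 19 = 42°
analog 42° ↑ +42°: 42 + 42 = 84°
analog 26° ↑ +26°: 84 + 26 = 110°
triadic ↑ +120°: 110 + 120 = 230°
square ↓ −90°: 230 − 90 = 140°
square ↓ −90°: 140 − 90 = 50°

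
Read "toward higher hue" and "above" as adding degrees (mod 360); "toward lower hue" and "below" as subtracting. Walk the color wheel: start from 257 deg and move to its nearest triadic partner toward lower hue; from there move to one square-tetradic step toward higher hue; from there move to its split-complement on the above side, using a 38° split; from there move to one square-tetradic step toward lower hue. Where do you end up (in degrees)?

257 − 120 = 137°   (triadic ↓)
137 + 90 = 227°   (square ↑)
227 + 218 = 445 → 445 − 360 = 85°   (split-comp 38° ↑)
85 − 90 = -5 → -5 + 360 = 355°   (square ↓)

355°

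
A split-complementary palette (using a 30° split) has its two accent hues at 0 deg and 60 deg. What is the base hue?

The accents sit 30° either side of the complement, so the complement is their short-arc midpoint on the wheel.
Short-arc midpoint of 0° and 60°: 30°.
Base is 180° from the complement: 30 − 180 = -150 → -150 + 360 = 210°

210°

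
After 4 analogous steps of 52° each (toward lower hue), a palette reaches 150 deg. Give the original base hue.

358°

4 steps of 52° (toward lower hue) give a net shift of −208°.
Start = end − shift: 150 + 208 = 358°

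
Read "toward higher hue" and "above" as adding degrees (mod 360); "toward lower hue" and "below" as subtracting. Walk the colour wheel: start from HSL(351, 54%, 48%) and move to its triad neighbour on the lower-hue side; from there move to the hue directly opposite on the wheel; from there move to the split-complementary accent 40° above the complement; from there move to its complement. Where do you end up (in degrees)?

91°

triadic ↓ −120°: 351 − 120 = 231°
complement +180°: 231 + 180 = 411 → 411 − 360 = 51°
split-comp 40° ↑ +220°: 51 + 220 = 271°
complement +180°: 271 + 180 = 451 → 451 − 360 = 91°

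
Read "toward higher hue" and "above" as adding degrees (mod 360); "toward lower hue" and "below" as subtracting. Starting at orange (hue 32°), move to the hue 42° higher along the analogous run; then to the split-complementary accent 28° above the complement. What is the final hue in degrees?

+42° (analog 42° ↑): 32 + 42 = 74°
+208° (split-comp 28° ↑): 74 + 208 = 282°

282°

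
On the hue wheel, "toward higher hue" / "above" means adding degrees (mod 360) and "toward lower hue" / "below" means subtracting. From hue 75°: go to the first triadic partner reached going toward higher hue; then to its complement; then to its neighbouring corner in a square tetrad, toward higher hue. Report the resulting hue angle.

105°

triadic ↑ +120°: 75 + 120 = 195°
complement +180°: 195 + 180 = 375 → 375 − 360 = 15°
square ↑ +90°: 15 + 90 = 105°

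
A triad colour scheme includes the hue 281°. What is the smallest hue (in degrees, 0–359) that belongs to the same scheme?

41°

A triad places three hues 120° apart.
The full set through 281° is {41°, 161°, 281°}.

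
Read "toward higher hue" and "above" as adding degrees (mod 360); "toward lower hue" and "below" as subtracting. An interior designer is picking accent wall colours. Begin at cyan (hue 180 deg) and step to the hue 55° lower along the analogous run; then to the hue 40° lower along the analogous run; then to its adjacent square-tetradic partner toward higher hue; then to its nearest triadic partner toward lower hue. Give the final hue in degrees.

55°

180 − 55 = 125°   (analog 55° ↓)
125 − 40 = 85°   (analog 40° ↓)
85 + 90 = 175°   (square ↑)
175 − 120 = 55°   (triadic ↓)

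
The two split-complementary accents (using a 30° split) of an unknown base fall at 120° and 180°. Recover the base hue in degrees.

330°

The accents sit 30° either side of the complement, so the complement is their short-arc midpoint on the wheel.
Short-arc midpoint of 120° and 180°: 150°.
Base is 180° from the complement: 150 − 180 = -30 → -30 + 360 = 330°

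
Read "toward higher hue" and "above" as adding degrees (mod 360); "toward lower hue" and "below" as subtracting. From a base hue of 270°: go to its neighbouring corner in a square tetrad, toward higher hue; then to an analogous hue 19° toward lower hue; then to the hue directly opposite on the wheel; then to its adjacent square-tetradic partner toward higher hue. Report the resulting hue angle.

251°

+90° (square ↑): 270 + 90 = 360 → 360 − 360 = 0°
−19° (analog 19° ↓): 0 − 19 = -19 → -19 + 360 = 341°
+180° (complement): 341 + 180 = 521 → 521 − 360 = 161°
+90° (square ↑): 161 + 90 = 251°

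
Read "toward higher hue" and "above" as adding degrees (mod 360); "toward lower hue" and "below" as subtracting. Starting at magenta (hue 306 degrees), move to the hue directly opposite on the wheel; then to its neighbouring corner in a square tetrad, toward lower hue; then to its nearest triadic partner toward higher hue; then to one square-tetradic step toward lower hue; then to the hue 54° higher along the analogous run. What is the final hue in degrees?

120°

306 + 180 = 486 → 486 − 360 = 126°   (complement)
126 − 90 = 36°   (square ↓)
36 + 120 = 156°   (triadic ↑)
156 − 90 = 66°   (square ↓)
66 + 54 = 120°   (analog 54° ↑)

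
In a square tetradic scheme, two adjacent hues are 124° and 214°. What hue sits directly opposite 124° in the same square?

304°

A square tetradic scheme places four hues 90° apart; opposite corners are 180° apart.
124 + 180 = 304°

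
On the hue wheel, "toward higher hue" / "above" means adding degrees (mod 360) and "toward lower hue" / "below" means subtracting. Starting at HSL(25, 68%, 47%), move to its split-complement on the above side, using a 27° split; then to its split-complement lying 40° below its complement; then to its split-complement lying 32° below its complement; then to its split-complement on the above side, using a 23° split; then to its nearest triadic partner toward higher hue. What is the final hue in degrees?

split-comp 27° ↑ +207°: 25 + 207 = 232°
split-comp 40° ↓ +140°: 232 + 140 = 372 → 372 − 360 = 12°
split-comp 32° ↓ +148°: 12 + 148 = 160°
split-comp 23° ↑ +203°: 160 + 203 = 363 → 363 − 360 = 3°
triadic ↑ +120°: 3 + 120 = 123°

123°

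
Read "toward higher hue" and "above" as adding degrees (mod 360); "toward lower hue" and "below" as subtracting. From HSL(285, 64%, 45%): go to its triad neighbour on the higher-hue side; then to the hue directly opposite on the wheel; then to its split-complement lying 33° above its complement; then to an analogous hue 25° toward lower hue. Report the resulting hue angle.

triadic ↑ +120°: 285 + 120 = 405 → 405 − 360 = 45°
complement +180°: 45 + 180 = 225°
split-comp 33° ↑ +213°: 225 + 213 = 438 → 438 − 360 = 78°
analog 25° ↓ −25°: 78 − 25 = 53°

53°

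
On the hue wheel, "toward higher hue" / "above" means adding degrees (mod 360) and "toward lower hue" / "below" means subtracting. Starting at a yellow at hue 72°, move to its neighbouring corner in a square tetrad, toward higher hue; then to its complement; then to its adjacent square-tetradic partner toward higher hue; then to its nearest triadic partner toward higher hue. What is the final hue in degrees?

72 + 90 = 162°   (square ↑)
162 + 180 = 342°   (complement)
342 + 90 = 432 → 432 − 360 = 72°   (square ↑)
72 + 120 = 192°   (triadic ↑)

192°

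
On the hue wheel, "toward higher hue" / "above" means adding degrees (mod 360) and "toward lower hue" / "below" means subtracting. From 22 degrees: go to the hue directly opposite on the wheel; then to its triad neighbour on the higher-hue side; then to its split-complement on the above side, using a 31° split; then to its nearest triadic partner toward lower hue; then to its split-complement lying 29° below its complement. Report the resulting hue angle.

22 + 180 = 202°   (complement)
202 + 120 = 322°   (triadic ↑)
322 + 211 = 533 → 533 − 360 = 173°   (split-comp 31° ↑)
173 − 120 = 53°   (triadic ↓)
53 + 151 = 204°   (split-comp 29° ↓)

204°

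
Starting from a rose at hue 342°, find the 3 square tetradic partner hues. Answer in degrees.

72°, 162° and 252°

A square tetradic scheme places four hues every 90°.
342 + 90 = 432 → 432 − 360 = 72°
342 + 180 = 522 → 522 − 360 = 162°
342 + 270 = 612 → 612 − 360 = 252°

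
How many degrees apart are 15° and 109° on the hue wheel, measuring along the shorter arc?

94°

|15 − 109| = 94.
94 ≤ 180, so the shorter arc is 94°.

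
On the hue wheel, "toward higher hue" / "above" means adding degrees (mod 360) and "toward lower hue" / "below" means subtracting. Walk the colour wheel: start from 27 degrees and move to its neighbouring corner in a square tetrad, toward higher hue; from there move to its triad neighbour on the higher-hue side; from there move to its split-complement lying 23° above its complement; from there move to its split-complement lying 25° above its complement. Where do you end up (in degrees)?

square ↑ +90°: 27 + 90 = 117°
triadic ↑ +120°: 117 + 120 = 237°
split-comp 23° ↑ +203°: 237 + 203 = 440 → 440 − 360 = 80°
split-comp 25° ↑ +205°: 80 + 205 = 285°

285°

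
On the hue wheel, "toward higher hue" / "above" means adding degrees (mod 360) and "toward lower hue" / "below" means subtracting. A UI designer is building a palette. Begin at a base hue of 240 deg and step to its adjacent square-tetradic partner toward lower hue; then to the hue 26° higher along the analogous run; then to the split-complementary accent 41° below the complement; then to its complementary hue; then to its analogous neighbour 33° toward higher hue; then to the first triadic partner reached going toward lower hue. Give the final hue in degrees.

240 − 90 = 150°   (square ↓)
150 + 26 = 176°   (analog 26° ↑)
176 + 139 = 315°   (split-comp 41° ↓)
315 + 180 = 495 → 495 − 360 = 135°   (complement)
135 + 33 = 168°   (analog 33° ↑)
168 − 120 = 48°   (triadic ↓)

48°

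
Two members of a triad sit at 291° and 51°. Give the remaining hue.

171°

A triad spaces three hues 120° apart.
The full set is {51°, 171°, 291°}.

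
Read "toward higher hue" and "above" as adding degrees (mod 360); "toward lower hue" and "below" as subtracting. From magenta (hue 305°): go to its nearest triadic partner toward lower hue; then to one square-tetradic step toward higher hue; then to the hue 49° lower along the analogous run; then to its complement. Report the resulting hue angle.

46°

305 − 120 = 185°   (triadic ↓)
185 + 90 = 275°   (square ↑)
275 − 49 = 226°   (analog 49° ↓)
226 + 180 = 406 → 406 − 360 = 46°   (complement)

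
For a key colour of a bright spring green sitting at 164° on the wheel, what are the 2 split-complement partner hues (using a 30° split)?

314° and 14°

Complement of 164°: 164 + 180 = 344°
344 − 30 = 314°
344 + 30 = 374 → 374 − 360 = 14°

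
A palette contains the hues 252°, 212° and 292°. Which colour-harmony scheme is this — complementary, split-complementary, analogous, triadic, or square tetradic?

Sort the hues: 212°, 252°, 292°.
Successive gaps around the wheel: 40°, 40°, 280°.
A run of hues at equal small steps (40°) with one large closing gap is an analogous group.

analogous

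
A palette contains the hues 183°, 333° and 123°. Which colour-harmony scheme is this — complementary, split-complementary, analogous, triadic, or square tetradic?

split-complementary

Sort the hues: 123°, 183°, 333°.
Successive gaps around the wheel: 60°, 150°, 150°.
Two 150° gaps and one 60° gap — a base hue opposite a pair of accents 30° either side of its complement — is the split-complementary pattern.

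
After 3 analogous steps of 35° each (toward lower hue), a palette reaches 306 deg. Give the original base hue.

3 steps of 35° (toward lower hue) give a net shift of −105°.
Start = end − shift: 306 + 105 = 411 → 411 − 360 = 51°

51°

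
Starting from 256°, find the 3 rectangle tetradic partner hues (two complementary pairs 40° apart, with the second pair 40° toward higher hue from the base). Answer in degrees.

256 + 40 = 296°
256 + 180 = 436 → 436 − 360 = 76°
256 + 220 = 476 → 476 − 360 = 116°

296°, 76°, 116°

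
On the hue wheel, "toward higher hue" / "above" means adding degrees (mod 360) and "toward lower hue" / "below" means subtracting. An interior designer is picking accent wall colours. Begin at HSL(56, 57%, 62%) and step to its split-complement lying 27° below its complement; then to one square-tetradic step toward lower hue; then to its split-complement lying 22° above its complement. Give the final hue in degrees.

321°

56 + 153 = 209°   (split-comp 27° ↓)
209 − 90 = 119°   (square ↓)
119 + 202 = 321°   (split-comp 22° ↑)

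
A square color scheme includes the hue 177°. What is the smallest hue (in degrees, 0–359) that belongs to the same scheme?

A square tetradic scheme places four hues every 90°.
The full set through 177° is {87°, 177°, 267°, 357°}.

87°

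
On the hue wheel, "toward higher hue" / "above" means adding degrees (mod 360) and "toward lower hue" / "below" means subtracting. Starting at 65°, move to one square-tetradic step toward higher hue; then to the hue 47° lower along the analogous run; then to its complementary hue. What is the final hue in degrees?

288°

+90° (square ↑): 65 + 90 = 155°
−47° (analog 47° ↓): 155 − 47 = 108°
+180° (complement): 108 + 180 = 288°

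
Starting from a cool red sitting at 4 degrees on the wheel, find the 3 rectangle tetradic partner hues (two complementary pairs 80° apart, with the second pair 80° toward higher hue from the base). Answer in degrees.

84°, 184°, 264°

A rectangular tetradic uses two complementary pairs 80° apart: offsets 0°, 80°, 180°, 260°.
4 + 80 = 84°
4 + 180 = 184°
4 + 260 = 264°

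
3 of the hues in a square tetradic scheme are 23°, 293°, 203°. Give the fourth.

A square tetradic scheme places four hues every 90°.
The full set through 23° is {23°, 113°, 203°, 293°}.
Given {23°, 203°, 293°}, the missing hue is 113°.

113°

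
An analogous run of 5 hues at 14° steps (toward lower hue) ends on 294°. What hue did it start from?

4 steps of 14° (toward lower hue) give a net shift of −56°.
Start = end − shift: 294 + 56 = 350°

350°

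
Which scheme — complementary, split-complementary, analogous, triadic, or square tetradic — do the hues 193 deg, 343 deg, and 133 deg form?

Sort the hues: 133°, 193°, 343°.
Successive gaps around the wheel: 60°, 150°, 150°.
Two 150° gaps and one 60° gap — a base hue opposite a pair of accents 30° either side of its complement — is the split-complementary pattern.

split-complementary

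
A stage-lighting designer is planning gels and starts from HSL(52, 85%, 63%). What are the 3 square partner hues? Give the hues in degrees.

A square tetradic scheme places four hues every 90°.
52 + 90 = 142°
52 + 180 = 232°
52 + 270 = 322°

142°, 232°, 322°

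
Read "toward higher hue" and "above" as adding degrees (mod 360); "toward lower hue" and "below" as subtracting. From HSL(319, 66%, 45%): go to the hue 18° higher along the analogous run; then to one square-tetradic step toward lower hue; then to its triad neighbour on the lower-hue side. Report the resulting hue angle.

127°

analog 18° ↑ +18°: 319 + 18 = 337°
square ↓ −90°: 337 − 90 = 247°
triadic ↓ −120°: 247 − 120 = 127°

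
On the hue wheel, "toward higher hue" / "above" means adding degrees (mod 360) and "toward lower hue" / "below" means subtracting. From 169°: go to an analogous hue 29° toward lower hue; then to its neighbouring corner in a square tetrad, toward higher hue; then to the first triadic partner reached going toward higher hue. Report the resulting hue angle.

350°

analog 29° ↓ −29°: 169 − 29 = 140°
square ↑ +90°: 140 + 90 = 230°
triadic ↑ +120°: 230 + 120 = 350°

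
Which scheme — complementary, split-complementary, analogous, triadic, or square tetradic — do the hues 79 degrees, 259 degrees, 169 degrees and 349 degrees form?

Sort the hues: 79°, 169°, 259°, 349°.
Successive gaps around the wheel: 90°, 90°, 90°, 90°.
Four hues every 90° form a square tetradic scheme.

square tetradic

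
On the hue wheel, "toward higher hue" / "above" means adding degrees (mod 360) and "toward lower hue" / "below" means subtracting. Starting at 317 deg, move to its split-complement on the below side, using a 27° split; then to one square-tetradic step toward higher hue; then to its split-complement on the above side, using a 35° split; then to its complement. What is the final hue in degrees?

317 + 153 = 470 → 470 − 360 = 110°   (split-comp 27° ↓)
110 + 90 = 200°   (square ↑)
200 + 215 = 415 → 415 − 360 = 55°   (split-comp 35° ↑)
55 + 180 = 235°   (complement)

235°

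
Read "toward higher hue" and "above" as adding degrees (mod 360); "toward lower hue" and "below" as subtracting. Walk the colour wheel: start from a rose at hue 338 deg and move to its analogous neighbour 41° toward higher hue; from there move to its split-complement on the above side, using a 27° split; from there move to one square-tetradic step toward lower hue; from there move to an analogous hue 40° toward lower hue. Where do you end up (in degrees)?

338 + 41 = 379 → 379 − 360 = 19°   (analog 41° ↑)
19 + 207 = 226°   (split-comp 27° ↑)
226 − 90 = 136°   (square ↓)
136 − 40 = 96°   (analog 40° ↓)

96°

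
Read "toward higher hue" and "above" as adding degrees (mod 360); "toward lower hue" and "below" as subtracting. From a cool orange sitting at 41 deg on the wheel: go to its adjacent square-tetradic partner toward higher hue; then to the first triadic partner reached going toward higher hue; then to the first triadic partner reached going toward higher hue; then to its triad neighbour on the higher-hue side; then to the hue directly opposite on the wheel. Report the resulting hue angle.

311°

+90° (square ↑): 41 + 90 = 131°
+120° (triadic ↑): 131 + 120 = 251°
+120° (triadic ↑): 251 + 120 = 371 → 371 − 360 = 11°
+120° (triadic ↑): 11 + 120 = 131°
+180° (complement): 131 + 180 = 311°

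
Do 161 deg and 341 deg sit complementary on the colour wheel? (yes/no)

Angular distance: |161 − 341| = 180 = 180°.
Complementary requires 180°.

yes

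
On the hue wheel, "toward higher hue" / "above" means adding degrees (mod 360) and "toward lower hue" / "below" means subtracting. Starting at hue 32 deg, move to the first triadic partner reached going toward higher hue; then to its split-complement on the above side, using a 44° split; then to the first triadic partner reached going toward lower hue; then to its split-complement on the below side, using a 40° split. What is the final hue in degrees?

triadic ↑ +120°: 32 + 120 = 152°
split-comp 44° ↑ +224°: 152 + 224 = 376 → 376 − 360 = 16°
triadic ↓ −120°: 16 − 120 = -104 → -104 + 360 = 256°
split-comp 40° ↓ +140°: 256 + 140 = 396 → 396 − 360 = 36°

36°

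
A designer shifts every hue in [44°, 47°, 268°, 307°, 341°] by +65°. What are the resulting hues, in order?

44 + 65 = 109°
47 + 65 = 112°
268 + 65 = 333°
307 + 65 = 372 → 372 − 360 = 12°
341 + 65 = 406 → 406 − 360 = 46°

109°, 112°, 333°, 12°, 46°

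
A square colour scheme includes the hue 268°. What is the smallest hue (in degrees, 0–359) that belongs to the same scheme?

88°

A square tetradic scheme places four hues every 90°.
The full set through 268° is {88°, 178°, 268°, 358°}.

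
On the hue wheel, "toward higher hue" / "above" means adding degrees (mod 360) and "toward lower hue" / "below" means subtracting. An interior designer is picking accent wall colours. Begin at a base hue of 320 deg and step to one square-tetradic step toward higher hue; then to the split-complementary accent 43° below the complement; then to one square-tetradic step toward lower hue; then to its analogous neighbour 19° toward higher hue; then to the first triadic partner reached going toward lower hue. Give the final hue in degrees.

320 + 90 = 410 → 410 − 360 = 50°   (square ↑)
50 + 137 = 187°   (split-comp 43° ↓)
187 − 90 = 97°   (square ↓)
97 + 19 = 116°   (analog 19° ↑)
116 − 120 = -4 → -4 + 360 = 356°   (triadic ↓)

356°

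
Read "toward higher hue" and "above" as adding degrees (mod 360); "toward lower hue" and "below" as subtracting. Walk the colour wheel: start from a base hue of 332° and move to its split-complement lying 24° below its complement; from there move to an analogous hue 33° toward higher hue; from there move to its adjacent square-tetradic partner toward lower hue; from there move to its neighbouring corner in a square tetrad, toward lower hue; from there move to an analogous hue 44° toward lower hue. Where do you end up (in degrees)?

332 + 156 = 488 → 488 − 360 = 128°   (split-comp 24° ↓)
128 + 33 = 161°   (analog 33° ↑)
161 − 90 = 71°   (square ↓)
71 − 90 = -19 → -19 + 360 = 341°   (square ↓)
341 − 44 = 297°   (analog 44° ↓)

297°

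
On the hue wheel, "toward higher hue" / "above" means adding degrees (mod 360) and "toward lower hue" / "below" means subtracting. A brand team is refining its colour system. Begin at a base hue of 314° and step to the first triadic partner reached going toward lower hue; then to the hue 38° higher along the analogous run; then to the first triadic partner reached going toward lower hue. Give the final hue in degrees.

112°

−120° (triadic ↓): 314 − 120 = 194°
+38° (analog 38° ↑): 194 + 38 = 232°
−120° (triadic ↓): 232 − 120 = 112°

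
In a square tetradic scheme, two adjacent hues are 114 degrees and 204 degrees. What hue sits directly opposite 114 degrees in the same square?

294°

A square tetradic scheme places four hues 90° apart; opposite corners are 180° apart.
114 + 180 = 294°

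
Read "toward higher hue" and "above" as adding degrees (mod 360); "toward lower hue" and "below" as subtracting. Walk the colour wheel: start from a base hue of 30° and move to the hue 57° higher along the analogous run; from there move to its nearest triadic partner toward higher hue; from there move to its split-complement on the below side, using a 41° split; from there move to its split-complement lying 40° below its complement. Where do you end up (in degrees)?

analog 57° ↑ +57°: 30 + 57 = 87°
triadic ↑ +120°: 87 + 120 = 207°
split-comp 41° ↓ +139°: 207 + 139 = 346°
split-comp 40° ↓ +140°: 346 + 140 = 486 → 486 − 360 = 126°

126°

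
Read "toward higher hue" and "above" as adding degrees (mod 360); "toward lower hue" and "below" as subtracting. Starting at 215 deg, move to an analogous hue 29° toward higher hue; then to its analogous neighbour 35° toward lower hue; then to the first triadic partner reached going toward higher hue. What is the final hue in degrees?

215 + 29 = 244°   (analog 29° ↑)
244 − 35 = 209°   (analog 35° ↓)
209 + 120 = 329°   (triadic ↑)

329°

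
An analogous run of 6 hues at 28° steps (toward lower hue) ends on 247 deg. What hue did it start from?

5 steps of 28° (toward lower hue) give a net shift of −140°.
Start = end − shift: 247 + 140 = 387 → 387 − 360 = 27°

27°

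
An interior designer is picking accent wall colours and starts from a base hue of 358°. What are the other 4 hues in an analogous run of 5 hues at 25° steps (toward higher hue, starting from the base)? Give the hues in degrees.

23°, 48°, 73°, and 98°

358 + 25 = 383 → 383 − 360 = 23°
358 + 50 = 408 → 408 − 360 = 48°
358 + 75 = 433 → 433 − 360 = 73°
358 + 100 = 458 → 458 − 360 = 98°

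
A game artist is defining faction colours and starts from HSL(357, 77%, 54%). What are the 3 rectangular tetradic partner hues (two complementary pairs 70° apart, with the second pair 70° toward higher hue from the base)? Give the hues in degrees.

357 + 70 = 427 → 427 − 360 = 67°
357 + 180 = 537 → 537 − 360 = 177°
357 + 250 = 607 → 607 − 360 = 247°

67°, 177°, 247°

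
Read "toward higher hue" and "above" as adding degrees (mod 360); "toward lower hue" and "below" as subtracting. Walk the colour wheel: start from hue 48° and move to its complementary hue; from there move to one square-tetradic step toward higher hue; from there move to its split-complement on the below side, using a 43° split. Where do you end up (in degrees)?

95°

complement +180°: 48 + 180 = 228°
square ↑ +90°: 228 + 90 = 318°
split-comp 43° ↓ +137°: 318 + 137 = 455 → 455 − 360 = 95°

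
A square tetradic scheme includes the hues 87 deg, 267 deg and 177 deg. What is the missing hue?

357°

A square tetradic scheme places four hues every 90°.
The full set through 87° is {87°, 177°, 267°, 357°}.
Given {87°, 177°, 267°}, the missing hue is 357°.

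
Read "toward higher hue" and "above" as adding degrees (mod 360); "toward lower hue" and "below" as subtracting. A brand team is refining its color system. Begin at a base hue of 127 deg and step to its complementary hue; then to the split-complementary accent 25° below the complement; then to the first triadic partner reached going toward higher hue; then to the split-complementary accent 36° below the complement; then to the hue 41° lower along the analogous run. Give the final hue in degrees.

+180° (complement): 127 + 180 = 307°
+155° (split-comp 25° ↓): 307 + 155 = 462 → 462 − 360 = 102°
+120° (triadic ↑): 102 + 120 = 222°
+144° (split-comp 36° ↓): 222 + 144 = 366 → 366 − 360 = 6°
−41° (analog 41° ↓): 6 − 41 = -35 → -35 + 360 = 325°

325°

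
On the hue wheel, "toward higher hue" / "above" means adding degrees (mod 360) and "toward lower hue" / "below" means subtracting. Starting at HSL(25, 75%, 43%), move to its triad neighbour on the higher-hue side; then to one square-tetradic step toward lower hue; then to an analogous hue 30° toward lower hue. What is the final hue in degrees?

25°

triadic ↑ +120°: 25 + 120 = 145°
square ↓ −90°: 145 − 90 = 55°
analog 30° ↓ −30°: 55 − 30 = 25°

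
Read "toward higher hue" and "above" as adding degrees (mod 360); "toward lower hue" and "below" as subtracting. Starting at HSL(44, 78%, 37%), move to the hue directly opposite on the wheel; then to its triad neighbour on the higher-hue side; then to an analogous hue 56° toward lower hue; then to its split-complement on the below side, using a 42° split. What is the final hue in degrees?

+180° (complement): 44 + 180 = 224°
+120° (triadic ↑): 224 + 120 = 344°
−56° (analog 56° ↓): 344 − 56 = 288°
+138° (split-comp 42° ↓): 288 + 138 = 426 → 426 − 360 = 66°

66°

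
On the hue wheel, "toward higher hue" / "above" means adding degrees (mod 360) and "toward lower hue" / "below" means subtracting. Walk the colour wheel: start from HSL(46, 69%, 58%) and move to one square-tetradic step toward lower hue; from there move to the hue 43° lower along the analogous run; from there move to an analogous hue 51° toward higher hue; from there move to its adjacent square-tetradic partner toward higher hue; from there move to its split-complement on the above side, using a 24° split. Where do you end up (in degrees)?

258°

−90° (square ↓): 46 − 90 = -44 → -44 + 360 = 316°
−43° (analog 43° ↓): 316 − 43 = 273°
+51° (analog 51° ↑): 273 + 51 = 324°
+90° (square ↑): 324 + 90 = 414 → 414 − 360 = 54°
+204° (split-comp 24° ↑): 54 + 204 = 258°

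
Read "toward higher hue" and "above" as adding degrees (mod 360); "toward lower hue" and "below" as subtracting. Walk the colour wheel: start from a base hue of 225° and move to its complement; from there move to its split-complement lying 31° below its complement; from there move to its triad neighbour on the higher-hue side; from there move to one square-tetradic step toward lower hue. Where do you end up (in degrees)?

224°

+180° (complement): 225 + 180 = 405 → 405 − 360 = 45°
+149° (split-comp 31° ↓): 45 + 149 = 194°
+120° (triadic ↑): 194 + 120 = 314°
−90° (square ↓): 314 − 90 = 224°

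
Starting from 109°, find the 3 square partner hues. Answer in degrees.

199°, 289°, and 19°

A square tetradic scheme places four hues every 90°.
109 + 90 = 199°
109 + 180 = 289°
109 + 270 = 379 → 379 − 360 = 19°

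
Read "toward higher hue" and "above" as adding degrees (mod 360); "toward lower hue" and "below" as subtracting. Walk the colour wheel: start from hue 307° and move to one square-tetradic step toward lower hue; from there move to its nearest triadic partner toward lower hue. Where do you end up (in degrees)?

square ↓ −90°: 307 − 90 = 217°
triadic ↓ −120°: 217 − 120 = 97°

97°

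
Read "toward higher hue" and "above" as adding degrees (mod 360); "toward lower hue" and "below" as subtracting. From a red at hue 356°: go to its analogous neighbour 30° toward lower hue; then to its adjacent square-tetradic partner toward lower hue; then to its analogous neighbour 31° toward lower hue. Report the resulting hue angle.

205°

analog 30° ↓ −30°: 356 − 30 = 326°
square ↓ −90°: 326 − 90 = 236°
analog 31° ↓ −31°: 236 − 31 = 205°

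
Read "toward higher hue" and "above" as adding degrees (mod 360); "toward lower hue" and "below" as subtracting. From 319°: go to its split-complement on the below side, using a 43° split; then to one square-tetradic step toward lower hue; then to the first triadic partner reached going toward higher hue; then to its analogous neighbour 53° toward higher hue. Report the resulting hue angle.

split-comp 43° ↓ +137°: 319 + 137 = 456 → 456 − 360 = 96°
square ↓ −90°: 96 − 90 = 6°
triadic ↑ +120°: 6 + 120 = 126°
analog 53° ↑ +53°: 126 + 53 = 179°

179°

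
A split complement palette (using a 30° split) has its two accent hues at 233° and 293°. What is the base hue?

83°

The accents sit 30° either side of the complement, so the complement is their short-arc midpoint on the wheel.
Short-arc midpoint of 233° and 293°: 263°.
Base is 180° from the complement: 263 − 180 = 83°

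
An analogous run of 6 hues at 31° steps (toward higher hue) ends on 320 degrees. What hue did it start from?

5 steps of 31° (toward higher hue) give a net shift of +155°.
Start = end − shift: 320 − 155 = 165°

165°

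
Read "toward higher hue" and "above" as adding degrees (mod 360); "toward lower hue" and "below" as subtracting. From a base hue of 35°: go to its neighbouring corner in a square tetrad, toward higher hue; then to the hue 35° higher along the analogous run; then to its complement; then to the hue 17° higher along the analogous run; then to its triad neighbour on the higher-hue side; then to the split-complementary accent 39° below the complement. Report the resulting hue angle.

258°

35 + 90 = 125°   (square ↑)
125 + 35 = 160°   (analog 35° ↑)
160 + 180 = 340°   (complement)
340 + 17 = 357°   (analog 17° ↑)
357 + 120 = 477 → 477 − 360 = 117°   (triadic ↑)
117 + 141 = 258°   (split-comp 39° ↓)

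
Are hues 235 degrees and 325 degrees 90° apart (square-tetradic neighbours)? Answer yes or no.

yes

Angular distance: |235 − 325| = 90 = 90°.
90° apart (square-tetradic neighbours) requires 90°.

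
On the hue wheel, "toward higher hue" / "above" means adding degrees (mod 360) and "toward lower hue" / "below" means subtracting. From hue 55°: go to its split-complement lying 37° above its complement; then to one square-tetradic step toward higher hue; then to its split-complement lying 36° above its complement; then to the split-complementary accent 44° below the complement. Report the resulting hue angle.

55 + 217 = 272°   (split-comp 37° ↑)
272 + 90 = 362 → 362 − 360 = 2°   (square ↑)
2 + 216 = 218°   (split-comp 36° ↑)
218 + 136 = 354°   (split-comp 44° ↓)

354°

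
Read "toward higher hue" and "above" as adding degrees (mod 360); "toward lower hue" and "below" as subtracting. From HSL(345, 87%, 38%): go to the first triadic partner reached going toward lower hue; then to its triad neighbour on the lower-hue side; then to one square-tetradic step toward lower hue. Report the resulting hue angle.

15°

345 − 120 = 225°   (triadic ↓)
225 − 120 = 105°   (triadic ↓)
105 − 90 = 15°   (square ↓)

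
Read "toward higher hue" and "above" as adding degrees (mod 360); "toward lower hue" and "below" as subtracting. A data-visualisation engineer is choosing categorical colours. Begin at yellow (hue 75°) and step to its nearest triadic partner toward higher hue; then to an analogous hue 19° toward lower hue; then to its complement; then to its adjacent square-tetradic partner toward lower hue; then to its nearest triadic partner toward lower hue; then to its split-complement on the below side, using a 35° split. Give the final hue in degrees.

291°

75 + 120 = 195°   (triadic ↑)
195 − 19 = 176°   (analog 19° ↓)
176 + 180 = 356°   (complement)
356 − 90 = 266°   (square ↓)
266 − 120 = 146°   (triadic ↓)
146 + 145 = 291°   (split-comp 35° ↓)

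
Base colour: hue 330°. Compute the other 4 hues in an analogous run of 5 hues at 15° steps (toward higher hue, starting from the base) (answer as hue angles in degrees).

345°, 0°, 15°, and 30°

330 + 15 = 345°
330 + 30 = 360 → 360 − 360 = 0°
330 + 45 = 375 → 375 − 360 = 15°
330 + 60 = 390 → 390 − 360 = 30°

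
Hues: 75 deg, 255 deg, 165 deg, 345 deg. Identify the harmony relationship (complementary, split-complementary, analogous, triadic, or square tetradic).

square tetradic

Sort the hues: 75°, 165°, 255°, 345°.
Successive gaps around the wheel: 90°, 90°, 90°, 90°.
Four hues every 90° form a square tetradic scheme.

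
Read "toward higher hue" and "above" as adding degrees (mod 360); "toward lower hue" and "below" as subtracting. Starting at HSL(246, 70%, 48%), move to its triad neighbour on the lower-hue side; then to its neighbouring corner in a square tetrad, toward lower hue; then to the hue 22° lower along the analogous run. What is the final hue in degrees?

246 − 120 = 126°   (triadic ↓)
126 − 90 = 36°   (square ↓)
36 − 22 = 14°   (analog 22° ↓)

14°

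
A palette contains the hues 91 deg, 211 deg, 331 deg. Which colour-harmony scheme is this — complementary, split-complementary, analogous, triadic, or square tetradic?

Sort the hues: 91°, 211°, 331°.
Successive gaps around the wheel: 120°, 120°, 120°.
Three hues equally spaced 120° apart form a triad.

triadic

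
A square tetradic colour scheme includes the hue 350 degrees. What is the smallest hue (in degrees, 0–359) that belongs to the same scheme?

A square tetradic scheme places four hues every 90°.
The full set through 350° is {80°, 170°, 260°, 350°}.

80°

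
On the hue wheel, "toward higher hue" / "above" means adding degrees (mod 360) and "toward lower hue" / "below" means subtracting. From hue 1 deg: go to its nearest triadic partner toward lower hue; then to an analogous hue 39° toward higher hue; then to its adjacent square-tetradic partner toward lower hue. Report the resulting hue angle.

1 − 120 = -119 → -119 + 360 = 241°   (triadic ↓)
241 + 39 = 280°   (analog 39° ↑)
280 − 90 = 190°   (square ↓)

190°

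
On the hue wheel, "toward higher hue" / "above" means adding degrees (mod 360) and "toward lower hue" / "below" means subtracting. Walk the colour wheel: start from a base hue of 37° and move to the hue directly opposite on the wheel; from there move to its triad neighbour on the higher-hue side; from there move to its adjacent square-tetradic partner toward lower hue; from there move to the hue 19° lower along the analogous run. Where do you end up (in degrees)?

+180° (complement): 37 + 180 = 217°
+120° (triadic ↑): 217 + 120 = 337°
−90° (square ↓): 337 − 90 = 247°
−19° (analog 19° ↓): 247 − 19 = 228°

228°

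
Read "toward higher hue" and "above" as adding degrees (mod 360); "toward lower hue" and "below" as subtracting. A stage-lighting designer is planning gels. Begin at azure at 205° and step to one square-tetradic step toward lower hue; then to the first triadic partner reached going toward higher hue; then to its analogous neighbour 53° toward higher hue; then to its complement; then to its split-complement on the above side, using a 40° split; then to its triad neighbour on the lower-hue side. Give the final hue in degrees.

208°

205 − 90 = 115°   (square ↓)
115 + 120 = 235°   (triadic ↑)
235 + 53 = 288°   (analog 53° ↑)
288 + 180 = 468 → 468 − 360 = 108°   (complement)
108 + 220 = 328°   (split-comp 40° ↑)
328 − 120 = 208°   (triadic ↓)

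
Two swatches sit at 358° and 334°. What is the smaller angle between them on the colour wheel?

24°

|358 − 334| = 24.
24 ≤ 180, so the shorter arc is 24°.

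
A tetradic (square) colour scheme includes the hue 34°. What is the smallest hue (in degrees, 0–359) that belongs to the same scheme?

34°

A square tetradic scheme places four hues every 90°.
The full set through 34° is {34°, 124°, 214°, 304°}.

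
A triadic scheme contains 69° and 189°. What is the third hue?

A triad spaces three hues 120° apart.
The full set is {69°, 189°, 309°}.

309°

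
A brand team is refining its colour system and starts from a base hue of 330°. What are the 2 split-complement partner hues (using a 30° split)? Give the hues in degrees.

120° and 180°

Split-complementary hues sit 30° either side of the complement.
Complement of 330°: 330 + 180 = 510 → 510 − 360 = 150°
150 − 30 = 120°
150 + 30 = 180°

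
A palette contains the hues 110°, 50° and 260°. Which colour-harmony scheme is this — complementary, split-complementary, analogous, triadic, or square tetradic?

split-complementary

Sort the hues: 50°, 110°, 260°.
Successive gaps around the wheel: 60°, 150°, 150°.
Two 150° gaps and one 60° gap — a base hue opposite a pair of accents 30° either side of its complement — is the split-complementary pattern.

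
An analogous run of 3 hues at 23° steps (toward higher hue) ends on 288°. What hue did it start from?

242°

2 steps of 23° (toward higher hue) give a net shift of +46°.
Start = end − shift: 288 − 46 = 242°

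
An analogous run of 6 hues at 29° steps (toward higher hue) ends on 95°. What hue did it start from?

5 steps of 29° (toward higher hue) give a net shift of +145°.
Start = end − shift: 95 − 145 = -50 → -50 + 360 = 310°

310°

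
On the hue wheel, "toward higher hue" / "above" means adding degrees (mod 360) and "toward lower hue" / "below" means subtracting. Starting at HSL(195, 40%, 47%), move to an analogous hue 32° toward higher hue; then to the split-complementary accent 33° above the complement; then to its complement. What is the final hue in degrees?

195 + 32 = 227°   (analog 32° ↑)
227 + 213 = 440 → 440 − 360 = 80°   (split-comp 33° ↑)
80 + 180 = 260°   (complement)

260°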